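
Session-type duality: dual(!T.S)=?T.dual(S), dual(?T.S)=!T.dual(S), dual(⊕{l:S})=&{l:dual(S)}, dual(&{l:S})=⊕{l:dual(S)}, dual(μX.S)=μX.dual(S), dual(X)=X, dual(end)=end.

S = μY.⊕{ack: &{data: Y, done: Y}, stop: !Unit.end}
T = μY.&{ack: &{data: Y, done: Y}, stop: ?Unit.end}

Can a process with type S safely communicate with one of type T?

μY | μY  ok (μ self-dual)
  ⊕{ack,stop} | &{ack,stop}  ok label sets agree
    • ack:
      &{data,done} | &{data,done}  ✗ choice polarity not flipped — not dual

NO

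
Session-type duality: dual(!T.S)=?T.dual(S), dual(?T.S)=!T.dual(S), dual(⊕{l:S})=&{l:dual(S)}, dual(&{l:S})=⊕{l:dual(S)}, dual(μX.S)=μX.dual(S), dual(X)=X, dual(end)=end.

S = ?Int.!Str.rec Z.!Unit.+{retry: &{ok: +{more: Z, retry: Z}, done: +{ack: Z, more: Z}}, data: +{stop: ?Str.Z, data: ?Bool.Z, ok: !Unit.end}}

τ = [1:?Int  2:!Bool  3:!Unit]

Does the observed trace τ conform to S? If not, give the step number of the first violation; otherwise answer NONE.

step 1: ?Int  ok  cont: !Str.rec Z.…
step 2: got !Bool, protocol expects !Str  ✗

2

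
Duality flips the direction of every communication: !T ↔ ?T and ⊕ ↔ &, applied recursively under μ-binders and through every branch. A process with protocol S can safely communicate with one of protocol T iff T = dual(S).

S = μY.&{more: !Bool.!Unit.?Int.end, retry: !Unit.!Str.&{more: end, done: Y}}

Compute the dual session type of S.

μY.⊕{more: ?Bool.?Unit.!Int.end, retry: ?Unit.?Str.⊕{more: end, done: Y}}

μY = μY  (binder kept)
  &{more,retry} = ⊕{more,retry}  (offer→select)
    [more]
      !Bool = ?Bool
        !Unit = ?Unit
          ?Int = !Int
            end ↦ end
    [retry]
      !Unit = ?Unit
        !Str = ?Str
          &{more,done} = ⊕{more,done}  (offer→select)
            [more]
              end ↦ end
            [done]
              Y ↦ Y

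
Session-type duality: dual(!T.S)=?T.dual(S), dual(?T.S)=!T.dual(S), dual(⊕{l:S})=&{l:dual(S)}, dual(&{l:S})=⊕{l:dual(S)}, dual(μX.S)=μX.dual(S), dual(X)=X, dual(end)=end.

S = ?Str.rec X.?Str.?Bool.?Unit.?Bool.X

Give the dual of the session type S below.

!Str.rec X.!Str.!Bool.!Unit.!Bool.X

?Str ↦ !Str
  rec X ↦ rec X  (binder kept)
    ?Str ↦ !Str
      ?Bool ↦ !Bool
        ?Unit ↦ !Unit
          ?Bool ↦ !Bool
            dual(X) = X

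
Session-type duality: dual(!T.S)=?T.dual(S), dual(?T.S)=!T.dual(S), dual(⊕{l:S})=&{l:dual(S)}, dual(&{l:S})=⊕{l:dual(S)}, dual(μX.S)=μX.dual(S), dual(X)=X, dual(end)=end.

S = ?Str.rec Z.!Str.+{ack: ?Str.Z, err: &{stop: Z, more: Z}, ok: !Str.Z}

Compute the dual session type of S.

!Str.rec Z.?Str.&{ack: !Str.Z, err: +{stop: Z, more: Z}, ok: ?Str.Z}

?Str = !Str
  rec Z = rec Z  (μ self-dual)
    !Str = ?Str
      +{ack,err,ok} = &{ack,err,ok}  (select→offer)
        [ack]
          ?Str = !Str
            Z self-dual
        [err]
          &{stop,more} = +{stop,more}  (offer→select)
            [stop]
              Z self-dual
            [more]
              Z self-dual
        [ok]
          !Str = ?Str
            Z self-dual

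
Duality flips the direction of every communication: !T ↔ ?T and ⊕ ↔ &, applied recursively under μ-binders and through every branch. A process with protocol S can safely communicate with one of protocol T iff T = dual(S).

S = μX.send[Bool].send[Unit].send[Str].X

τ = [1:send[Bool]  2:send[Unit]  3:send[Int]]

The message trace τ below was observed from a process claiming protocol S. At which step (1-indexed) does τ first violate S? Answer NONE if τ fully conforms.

step 1: send[Bool]  ok  now at send[Unit].send[Str].μX.…
step 2: send[Unit]  ok  now at send[Str].μX.…
step 3: got send[Int], protocol expects send[Str]  ✗

3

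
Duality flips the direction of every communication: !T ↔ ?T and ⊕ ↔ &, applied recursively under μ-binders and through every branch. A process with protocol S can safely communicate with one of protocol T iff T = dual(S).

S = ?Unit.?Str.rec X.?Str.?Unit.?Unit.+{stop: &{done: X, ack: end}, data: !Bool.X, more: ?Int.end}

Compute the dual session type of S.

!Unit.!Str.rec X.!Str.!Unit.!Unit.&{stop: +{done: X, ack: end}, data: ?Bool.X, more: !Int.end}

?Unit → !Unit
  ?Str → !Str
    rec X → rec X  (rec unchanged)
      ?Str → !Str
        ?Unit → !Unit
          ?Unit → !Unit
            +{stop,data,more} → &{stop,data,more}  (internal→external)
              case stop:
                &{done,ack} → +{done,ack}  (offer→select)
                  case done:
                    X ↦ X
                  case ack:
                    end ↦ end
              case data:
                !Bool → ?Bool
                  X ↦ X
              case more:
                ?Int → !Int
                  end ↦ end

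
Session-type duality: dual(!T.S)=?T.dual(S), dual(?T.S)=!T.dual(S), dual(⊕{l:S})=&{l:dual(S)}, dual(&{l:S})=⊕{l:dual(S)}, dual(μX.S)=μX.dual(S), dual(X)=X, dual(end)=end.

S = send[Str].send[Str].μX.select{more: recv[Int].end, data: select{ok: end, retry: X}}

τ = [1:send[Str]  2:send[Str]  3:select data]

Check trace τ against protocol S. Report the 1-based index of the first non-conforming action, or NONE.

NONE

step 1: send[Str]  match  now at send[Str].μX.…
step 2: send[Str]  match  now at μX.…
step 3: select data  match  now at select{ok: end, retry: μX.…}
all 3 steps conform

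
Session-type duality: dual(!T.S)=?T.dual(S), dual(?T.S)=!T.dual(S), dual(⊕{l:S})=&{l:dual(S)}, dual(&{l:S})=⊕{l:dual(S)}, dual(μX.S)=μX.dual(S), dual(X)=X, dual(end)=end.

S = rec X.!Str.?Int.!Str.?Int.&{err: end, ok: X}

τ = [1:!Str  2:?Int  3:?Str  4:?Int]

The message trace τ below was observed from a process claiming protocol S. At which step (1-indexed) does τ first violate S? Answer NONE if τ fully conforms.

3

step 1: !Str  match  state: ?Int.!Str.?Int.&{err: end, ok: rec X.…}
step 2: ?Int  match  state: !Str.?Int.&{err: end, ok: rec X.…}
step 3: got ?Str, protocol expects !Str  ✗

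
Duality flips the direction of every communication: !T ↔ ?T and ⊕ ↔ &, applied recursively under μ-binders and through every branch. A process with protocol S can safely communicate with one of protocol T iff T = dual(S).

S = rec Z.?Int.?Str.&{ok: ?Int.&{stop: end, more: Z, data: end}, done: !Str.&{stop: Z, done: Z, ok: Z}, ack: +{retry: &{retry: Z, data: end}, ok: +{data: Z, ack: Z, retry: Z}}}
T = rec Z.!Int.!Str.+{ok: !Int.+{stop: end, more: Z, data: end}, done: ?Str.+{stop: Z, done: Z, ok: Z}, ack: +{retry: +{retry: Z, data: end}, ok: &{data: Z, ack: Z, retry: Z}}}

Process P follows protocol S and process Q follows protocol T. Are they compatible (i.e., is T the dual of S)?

NO

rec Z vs rec Z  match (μ self-dual)
  ?Int vs !Int  match
    ?Str vs !Str  match
      &{ok,done,ack} vs +{ok,done,ack}  match labels match
        • ok:
          ?Int vs !Int  match
            &{stop,more,data} vs +{stop,more,data}  match labels match
              • stop:
                end vs end  match
              • more:
                Z vs Z  match
              • data:
                end vs end  match
        • done:
          !Str vs ?Str  match
            &{stop,done,ok} vs +{stop,done,ok}  match labels match
              • stop:
                Z vs Z  match
              • done:
                Z vs Z  match
              • ok:
                Z vs Z  match
        • ack:
          +{retry,ok} vs +{retry,ok}  ✗ choice polarity not flipped — not dual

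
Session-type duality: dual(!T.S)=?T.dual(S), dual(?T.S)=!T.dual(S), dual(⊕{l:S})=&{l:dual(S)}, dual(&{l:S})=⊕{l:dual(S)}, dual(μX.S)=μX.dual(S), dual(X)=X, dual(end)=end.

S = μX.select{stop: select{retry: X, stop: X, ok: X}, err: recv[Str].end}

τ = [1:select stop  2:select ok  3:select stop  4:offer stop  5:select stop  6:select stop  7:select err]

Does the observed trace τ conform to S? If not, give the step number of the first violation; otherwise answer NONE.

4

step 1: select stop  ok  now at select{retry: μX.…, stop: μX.…, ok: μX.…}
step 2: select ok  ok  now at μX.…
step 3: select stop  ok  now at select{retry: μX.…, stop: μX.…, ok: μX.…}
step 4: got offer stop, protocol expects select retry or select stop or select ok  ✗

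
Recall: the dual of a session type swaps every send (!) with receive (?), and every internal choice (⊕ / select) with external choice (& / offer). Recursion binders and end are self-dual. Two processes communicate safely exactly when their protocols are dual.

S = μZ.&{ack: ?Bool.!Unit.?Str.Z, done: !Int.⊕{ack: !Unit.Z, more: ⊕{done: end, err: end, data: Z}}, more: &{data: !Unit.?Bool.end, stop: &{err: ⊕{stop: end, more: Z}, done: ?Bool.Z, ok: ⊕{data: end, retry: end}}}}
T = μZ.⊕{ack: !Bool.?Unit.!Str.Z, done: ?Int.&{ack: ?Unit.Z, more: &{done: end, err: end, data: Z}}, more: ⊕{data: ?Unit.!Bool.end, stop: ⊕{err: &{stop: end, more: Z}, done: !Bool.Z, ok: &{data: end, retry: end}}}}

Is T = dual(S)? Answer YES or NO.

μZ ‖ μZ  ✓ (μ self-dual)
  &{ack,done,more} ‖ ⊕{ack,done,more}  ✓ labels match
    • ack:
      ?Bool ‖ !Bool  ✓
        !Unit ‖ ?Unit  ✓
          ?Str ‖ !Str  ✓
            Z ‖ Z  ✓
    • done:
      !Int ‖ ?Int  ✓
        ⊕{ack,more} ‖ &{ack,more}  ✓ labels match
          • ack:
            !Unit ‖ ?Unit  ✓
              Z ‖ Z  ✓
          • more:
            ⊕{done,err,data} ‖ &{done,err,data}  ✓ labels match
              • done:
                end ‖ end  ✓
              • err:
                end ‖ end  ✓
              • data:
                Z ‖ Z  ✓
    • more:
      &{data,stop} ‖ ⊕{data,stop}  ✓ labels match
        • data:
          !Unit ‖ ?Unit  ✓
            ?Bool ‖ !Bool  ✓
              end ‖ end  ✓
        • stop:
          &{err,done,ok} ‖ ⊕{err,done,ok}  ✓ labels match
            • err:
              ⊕{stop,more} ‖ &{stop,more}  ✓ labels match
                • stop:
                  end ‖ end  ✓
                • more:
                  Z ‖ Z  ✓
            • done:
              ?Bool ‖ !Bool  ✓
                Z ‖ Z  ✓
            • ok:
              ⊕{data,retry} ‖ &{data,retry}  ✓ labels match
                • data:
                  end ‖ end  ✓
                • retry:
                  end ‖ end  ✓

YES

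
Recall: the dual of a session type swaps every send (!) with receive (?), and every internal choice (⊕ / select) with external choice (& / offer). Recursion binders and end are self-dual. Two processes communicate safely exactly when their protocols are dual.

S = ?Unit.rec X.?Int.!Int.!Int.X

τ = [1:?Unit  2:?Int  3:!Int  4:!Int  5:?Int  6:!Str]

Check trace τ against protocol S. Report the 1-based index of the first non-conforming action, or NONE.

step 1: ?Unit  match  cont: rec X.…
step 2: ?Int  match  cont: !Int.!Int.rec X.…
step 3: !Int  match  cont: !Int.rec X.…
step 4: !Int  match  cont: rec X.…
step 5: ?Int  match  cont: !Int.!Int.rec X.…
step 6: got !Str, protocol expects !Int  ✗

6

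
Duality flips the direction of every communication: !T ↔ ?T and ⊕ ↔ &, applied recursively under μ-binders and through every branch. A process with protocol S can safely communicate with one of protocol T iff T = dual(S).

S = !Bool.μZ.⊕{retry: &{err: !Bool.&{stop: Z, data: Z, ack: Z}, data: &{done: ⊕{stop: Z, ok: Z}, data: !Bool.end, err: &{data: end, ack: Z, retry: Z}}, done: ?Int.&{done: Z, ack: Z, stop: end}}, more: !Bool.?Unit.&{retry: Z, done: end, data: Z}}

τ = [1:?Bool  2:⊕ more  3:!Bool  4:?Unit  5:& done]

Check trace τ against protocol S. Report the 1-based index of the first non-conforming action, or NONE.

step 1: got ?Bool, protocol expects !Bool  ✗

1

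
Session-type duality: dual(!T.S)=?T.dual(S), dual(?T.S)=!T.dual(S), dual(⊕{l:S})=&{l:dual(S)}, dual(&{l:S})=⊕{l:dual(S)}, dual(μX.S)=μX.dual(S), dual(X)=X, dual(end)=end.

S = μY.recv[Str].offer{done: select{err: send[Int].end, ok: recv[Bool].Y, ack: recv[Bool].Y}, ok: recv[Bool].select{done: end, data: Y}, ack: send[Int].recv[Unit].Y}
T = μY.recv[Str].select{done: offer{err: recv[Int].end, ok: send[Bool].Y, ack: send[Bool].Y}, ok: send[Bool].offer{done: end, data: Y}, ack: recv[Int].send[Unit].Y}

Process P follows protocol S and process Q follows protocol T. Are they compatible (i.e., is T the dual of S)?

NO

μY | μY  ✓ (μ self-dual)
  recv[Str] | recv[Str]  ✗ same direction on both sides — not dual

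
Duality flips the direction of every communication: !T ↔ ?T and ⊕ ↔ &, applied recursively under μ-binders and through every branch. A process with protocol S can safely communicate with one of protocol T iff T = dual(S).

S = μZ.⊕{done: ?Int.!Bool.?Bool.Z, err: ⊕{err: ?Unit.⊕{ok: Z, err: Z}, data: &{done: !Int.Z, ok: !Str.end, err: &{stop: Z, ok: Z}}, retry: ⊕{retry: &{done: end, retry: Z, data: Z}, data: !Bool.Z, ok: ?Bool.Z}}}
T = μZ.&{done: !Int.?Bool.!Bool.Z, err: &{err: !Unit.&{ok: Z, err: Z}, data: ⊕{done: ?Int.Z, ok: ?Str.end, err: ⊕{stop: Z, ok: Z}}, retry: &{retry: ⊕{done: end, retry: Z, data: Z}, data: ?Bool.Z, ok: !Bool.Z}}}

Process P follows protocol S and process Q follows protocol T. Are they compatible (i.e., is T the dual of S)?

YES

μZ vs μZ  match (binder kept)
  ⊕{done,err} vs &{done,err}  match labels match
    case done:
      ?Int vs !Int  match
        !Bool vs ?Bool  match
          ?Bool vs !Bool  match
            Z vs Z  match
    case err:
      ⊕{err,data,retry} vs &{err,data,retry}  match labels match
        case err:
          ?Unit vs !Unit  match
            ⊕{ok,err} vs &{ok,err}  match labels match
              case ok:
                Z vs Z  match
              case err:
                Z vs Z  match
        case data:
          &{done,ok,err} vs ⊕{done,ok,err}  match labels match
            case done:
              !Int vs ?Int  match
                Z vs Z  match
            case ok:
              !Str vs ?Str  match
                end vs end  match
            case err:
              &{stop,ok} vs ⊕{stop,ok}  match labels match
                case stop:
                  Z vs Z  match
                case ok:
                  Z vs Z  match
        case retry:
          ⊕{retry,data,ok} vs &{retry,data,ok}  match labels match
            case retry:
              &{done,retry,data} vs ⊕{done,retry,data}  match labels match
                case done:
                  end vs end  match
                case retry:
                  Z vs Z  match
                case data:
                  Z vs Z  match
            case data:
              !Bool vs ?Bool  match
                Z vs Z  match
            case ok:
              ?Bool vs !Bool  match
                Z vs Z  match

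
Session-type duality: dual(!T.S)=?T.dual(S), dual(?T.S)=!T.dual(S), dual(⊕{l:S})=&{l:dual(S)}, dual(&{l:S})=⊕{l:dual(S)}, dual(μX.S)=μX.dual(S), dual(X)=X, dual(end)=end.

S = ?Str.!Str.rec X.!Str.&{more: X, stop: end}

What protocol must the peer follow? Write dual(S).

!Str.?Str.rec X.?Str.+{more: X, stop: end}

?Str ↦ !Str
  !Str ↦ ?Str
    rec X ↦ rec X  (rec unchanged)
      !Str ↦ ?Str
        &{more,stop} ↦ +{more,stop}  (offer→select)
          [more]
            X self-dual
          [stop]
            end self-dual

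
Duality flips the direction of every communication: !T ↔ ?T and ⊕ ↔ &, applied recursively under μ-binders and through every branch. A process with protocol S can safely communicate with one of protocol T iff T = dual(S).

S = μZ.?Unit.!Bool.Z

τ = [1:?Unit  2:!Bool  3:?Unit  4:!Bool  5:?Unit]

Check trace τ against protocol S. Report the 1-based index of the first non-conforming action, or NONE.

@1 ?Unit  match  now at !Bool.μZ.…
@2 !Bool  match  now at μZ.…
@3 ?Unit  match  now at !Bool.μZ.…
@4 !Bool  match  now at μZ.…
@5 ?Unit  match  now at !Bool.μZ.…
trace exhausted — no violation

NONE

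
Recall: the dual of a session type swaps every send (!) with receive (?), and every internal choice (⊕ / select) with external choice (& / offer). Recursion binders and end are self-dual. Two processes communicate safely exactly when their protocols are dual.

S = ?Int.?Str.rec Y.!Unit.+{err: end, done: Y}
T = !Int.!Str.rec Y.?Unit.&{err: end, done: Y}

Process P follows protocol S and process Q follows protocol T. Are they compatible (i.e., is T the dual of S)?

?Int ‖ !Int  ✓
  ?Str ‖ !Str  ✓
    rec Y ‖ rec Y  ✓ (binder kept)
      !Unit ‖ ?Unit  ✓
        +{err,done} ‖ &{err,done}  ✓ same labels
          [err]
            end ‖ end  ✓
          [done]
            Y ‖ Y  ✓

YES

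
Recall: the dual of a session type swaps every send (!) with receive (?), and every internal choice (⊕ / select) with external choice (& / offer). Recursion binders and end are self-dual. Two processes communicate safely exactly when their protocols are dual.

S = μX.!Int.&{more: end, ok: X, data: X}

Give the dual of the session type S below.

μX.?Int.⊕{more: end, ok: X, data: X}

μX ↦ μX  (binder kept)
  !Int ↦ ?Int
    &{more,ok,data} ↦ ⊕{more,ok,data}  (external→internal)
      [more]
        dual(end) = end
      [ok]
        dual(X) = X
      [data]
        dual(X) = X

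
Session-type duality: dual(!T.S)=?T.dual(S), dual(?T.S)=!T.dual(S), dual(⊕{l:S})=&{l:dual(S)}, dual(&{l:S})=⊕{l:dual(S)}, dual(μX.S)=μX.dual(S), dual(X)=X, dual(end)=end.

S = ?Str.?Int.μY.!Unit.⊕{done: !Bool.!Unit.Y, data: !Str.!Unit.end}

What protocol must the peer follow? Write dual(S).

!Str.!Int.μY.?Unit.&{done: ?Bool.?Unit.Y, data: ?Str.?Unit.end}

?Str ↦ !Str
  ?Int ↦ !Int
    μY ↦ μY  (binder kept)
      !Unit ↦ ?Unit
        ⊕{done,data} ↦ &{done,data}  (select→offer)
          case done:
            !Bool ↦ ?Bool
              !Unit ↦ ?Unit
                dual(Y) = Y
          case data:
            !Str ↦ ?Str
              !Unit ↦ ?Unit
                dual(end) = end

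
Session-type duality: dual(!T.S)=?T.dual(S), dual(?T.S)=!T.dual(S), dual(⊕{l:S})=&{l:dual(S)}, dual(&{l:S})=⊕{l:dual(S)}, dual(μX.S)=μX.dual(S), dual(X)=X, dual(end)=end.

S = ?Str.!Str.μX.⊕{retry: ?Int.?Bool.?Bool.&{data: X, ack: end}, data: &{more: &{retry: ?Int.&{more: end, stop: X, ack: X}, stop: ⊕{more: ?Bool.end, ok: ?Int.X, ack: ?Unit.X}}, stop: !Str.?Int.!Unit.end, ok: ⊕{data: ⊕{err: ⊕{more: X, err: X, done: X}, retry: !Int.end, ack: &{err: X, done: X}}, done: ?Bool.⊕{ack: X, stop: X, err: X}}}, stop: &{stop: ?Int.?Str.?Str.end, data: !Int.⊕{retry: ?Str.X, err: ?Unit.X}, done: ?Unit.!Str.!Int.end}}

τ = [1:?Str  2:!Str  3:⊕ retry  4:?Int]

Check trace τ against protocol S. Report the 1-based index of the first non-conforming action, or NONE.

NONE

[1] ?Str  match  residual = !Str.μX.…
[2] !Str  match  residual = μX.…
[3] ⊕ retry  match  residual = ?Int.?Bool.?Bool.&{data: μX.…, ack: end}
[4] ?Int  match  residual = ?Bool.?Bool.&{data: μX.…, ack: end}
all 4 steps conform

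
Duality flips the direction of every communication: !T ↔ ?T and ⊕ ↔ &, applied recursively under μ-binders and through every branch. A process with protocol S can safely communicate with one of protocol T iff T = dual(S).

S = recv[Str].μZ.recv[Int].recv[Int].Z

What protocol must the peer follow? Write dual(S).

send[Str].μZ.send[Int].send[Int].Z

recv[Str] → send[Str]
  μZ → μZ  (rec unchanged)
    recv[Int] → send[Int]
      recv[Int] → send[Int]
        Z ↦ Z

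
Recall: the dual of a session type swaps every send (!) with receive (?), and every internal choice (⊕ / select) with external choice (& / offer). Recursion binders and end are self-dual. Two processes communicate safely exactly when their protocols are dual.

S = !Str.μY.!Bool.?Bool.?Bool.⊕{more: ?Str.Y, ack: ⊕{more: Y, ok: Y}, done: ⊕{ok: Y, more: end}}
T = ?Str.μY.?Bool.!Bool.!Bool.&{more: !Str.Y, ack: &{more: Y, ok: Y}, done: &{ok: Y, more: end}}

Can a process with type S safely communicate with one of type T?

!Str | ?Str  ✓
  μY | μY  ✓ (rec unchanged)
    !Bool | ?Bool  ✓
      ?Bool | !Bool  ✓
        ?Bool | !Bool  ✓
          ⊕{more,ack,done} | &{more,ack,done}  ✓ label sets agree
            • more:
              ?Str | !Str  ✓
                Y | Y  ✓
            • ack:
              ⊕{more,ok} | &{more,ok}  ✓ label sets agree
                • more:
                  Y | Y  ✓
                • ok:
                  Y | Y  ✓
            • done:
              ⊕{ok,more} | &{ok,more}  ✓ label sets agree
                • ok:
                  Y | Y  ✓
                • more:
                  end | end  ✓

YES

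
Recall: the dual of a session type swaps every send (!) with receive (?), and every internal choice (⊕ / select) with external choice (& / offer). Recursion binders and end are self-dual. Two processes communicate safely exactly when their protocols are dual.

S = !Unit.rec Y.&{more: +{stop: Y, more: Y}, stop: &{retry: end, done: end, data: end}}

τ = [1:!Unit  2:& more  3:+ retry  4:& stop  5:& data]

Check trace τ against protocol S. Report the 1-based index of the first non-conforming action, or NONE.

3

@1 !Unit  ✓  cont: rec Y.…
@2 & more  ✓  cont: +{stop: rec Y.…, more: rec Y.…}
@3 got + retry, protocol expects + stop or + more  ✗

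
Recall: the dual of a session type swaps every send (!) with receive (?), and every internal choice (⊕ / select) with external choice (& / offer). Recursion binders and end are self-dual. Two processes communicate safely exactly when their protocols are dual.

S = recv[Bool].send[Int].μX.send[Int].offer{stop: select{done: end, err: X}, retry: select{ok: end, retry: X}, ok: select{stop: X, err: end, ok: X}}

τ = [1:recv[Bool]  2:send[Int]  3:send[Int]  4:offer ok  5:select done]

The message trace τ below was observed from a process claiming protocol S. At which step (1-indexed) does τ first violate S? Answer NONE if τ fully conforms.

5

[1] recv[Bool]  match  state: send[Int].μX.…
[2] send[Int]  match  state: μX.…
[3] send[Int]  match  state: offer{stop: select{done: end, err: μX.…}, retry: select{ok: end, retry: μX.…}, ok: select{stop: μX.…, err: end, ok: μX.…}}
[4] offer ok  match  state: select{stop: μX.…, err: end, ok: μX.…}
[5] got select done, protocol expects select stop or select err or select ok  ✗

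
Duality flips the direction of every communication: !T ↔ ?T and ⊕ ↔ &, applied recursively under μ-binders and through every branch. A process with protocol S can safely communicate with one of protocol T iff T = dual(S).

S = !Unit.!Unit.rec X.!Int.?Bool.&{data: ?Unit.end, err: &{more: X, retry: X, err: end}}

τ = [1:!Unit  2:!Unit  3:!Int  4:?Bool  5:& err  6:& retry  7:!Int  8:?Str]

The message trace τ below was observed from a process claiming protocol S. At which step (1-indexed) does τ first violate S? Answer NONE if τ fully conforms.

step 1: !Unit  match  residual = !Unit.rec X.…
step 2: !Unit  match  residual = rec X.…
step 3: !Int  match  residual = ?Bool.&{data: ?Unit.end, err: &{more: rec X.…, retry: rec X.…, err: end}}
step 4: ?Bool  match  residual = &{data: ?Unit.end, err: &{more: rec X.…, retry: rec X.…, err: end}}
step 5: & err  match  residual = &{more: rec X.…, retry: rec X.…, err: end}
step 6: & retry  match  residual = rec X.…
step 7: !Int  match  residual = ?Bool.&{data: ?Unit.end, err: &{more: rec X.…, retry: rec X.…, err: end}}
step 8: got ?Str, protocol expects ?Bool  ✗

8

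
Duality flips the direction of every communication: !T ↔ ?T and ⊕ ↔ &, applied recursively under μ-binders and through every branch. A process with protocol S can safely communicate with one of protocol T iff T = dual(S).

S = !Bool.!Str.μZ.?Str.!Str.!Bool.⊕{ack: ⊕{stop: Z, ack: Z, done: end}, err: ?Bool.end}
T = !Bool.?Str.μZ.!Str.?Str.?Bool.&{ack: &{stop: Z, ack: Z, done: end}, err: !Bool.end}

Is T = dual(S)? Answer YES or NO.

NO

!Bool vs !Bool  ✗ same direction on both sides — not dual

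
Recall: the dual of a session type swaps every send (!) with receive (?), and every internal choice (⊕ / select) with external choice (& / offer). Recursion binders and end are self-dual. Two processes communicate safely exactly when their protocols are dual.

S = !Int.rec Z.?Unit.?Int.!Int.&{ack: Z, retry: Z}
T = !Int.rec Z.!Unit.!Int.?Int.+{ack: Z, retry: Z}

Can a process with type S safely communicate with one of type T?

NO

!Int | !Int  ✗ same direction on both sides — not dual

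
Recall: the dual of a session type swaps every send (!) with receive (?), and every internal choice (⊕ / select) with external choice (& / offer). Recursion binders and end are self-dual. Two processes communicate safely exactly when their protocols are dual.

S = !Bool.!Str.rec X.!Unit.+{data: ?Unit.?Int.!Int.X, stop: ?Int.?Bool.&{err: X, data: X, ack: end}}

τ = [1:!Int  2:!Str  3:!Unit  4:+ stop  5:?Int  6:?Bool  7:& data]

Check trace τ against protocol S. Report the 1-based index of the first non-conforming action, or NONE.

1

[1] got !Int, protocol expects !Bool  ✗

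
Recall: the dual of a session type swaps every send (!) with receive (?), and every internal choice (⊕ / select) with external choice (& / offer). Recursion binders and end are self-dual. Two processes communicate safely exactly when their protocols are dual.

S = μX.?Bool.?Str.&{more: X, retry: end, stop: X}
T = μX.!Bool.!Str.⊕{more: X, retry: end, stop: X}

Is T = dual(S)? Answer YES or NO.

μX vs μX  ✓ (rec unchanged)
  ?Bool vs !Bool  ✓
    ?Str vs !Str  ✓
      &{more,retry,stop} vs ⊕{more,retry,stop}  ✓ labels match
        [more]
          X vs X  ✓
        [retry]
          end vs end  ✓
        [stop]
          X vs X  ✓

YES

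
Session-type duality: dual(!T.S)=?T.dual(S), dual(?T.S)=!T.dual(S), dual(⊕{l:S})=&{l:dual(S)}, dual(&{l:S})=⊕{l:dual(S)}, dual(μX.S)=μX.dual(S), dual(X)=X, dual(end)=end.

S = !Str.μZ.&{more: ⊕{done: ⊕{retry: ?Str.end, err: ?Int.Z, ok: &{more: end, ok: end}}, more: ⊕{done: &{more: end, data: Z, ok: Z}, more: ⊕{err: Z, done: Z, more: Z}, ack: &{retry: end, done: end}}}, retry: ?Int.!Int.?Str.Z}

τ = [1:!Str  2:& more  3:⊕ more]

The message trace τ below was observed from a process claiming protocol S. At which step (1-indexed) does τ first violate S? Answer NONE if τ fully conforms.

[1] !Str  ✓  residual = μZ.…
[2] & more  ✓  residual = ⊕{done: ⊕{retry: ?Str.end, err: ?Int.μZ.…, ok: &{more: end, ok: end}}, more: ⊕{done: &{more: end, data: μZ.…, ok: μZ.…}, more: ⊕{err: μZ.…, done: μZ.…, more: μZ.…}, ack: &{retry: end, done: end}}}
[3] ⊕ more  ✓  residual = ⊕{done: &{more: end, data: μZ.…, ok: μZ.…}, more: ⊕{err: μZ.…, done: μZ.…, more: μZ.…}, ack: &{retry: end, done: end}}
all 3 steps conform

NONE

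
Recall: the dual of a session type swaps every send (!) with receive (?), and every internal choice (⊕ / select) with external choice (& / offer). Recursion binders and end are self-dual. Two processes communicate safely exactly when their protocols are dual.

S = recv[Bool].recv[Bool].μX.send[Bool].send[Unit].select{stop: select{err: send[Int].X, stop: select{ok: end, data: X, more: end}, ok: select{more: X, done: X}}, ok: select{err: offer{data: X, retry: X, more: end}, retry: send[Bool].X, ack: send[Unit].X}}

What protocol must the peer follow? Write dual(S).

recv[Bool] → send[Bool]
  recv[Bool] → send[Bool]
    μX → μX  (binder kept)
      send[Bool] → recv[Bool]
        send[Unit] → recv[Unit]
          select{stop,ok} → offer{stop,ok}  (select→offer)
            case stop:
              select{err,stop,ok} → offer{err,stop,ok}  (select→offer)
                case err:
                  send[Int] → recv[Int]
                    dual(X) = X
                case stop:
                  select{ok,data,more} → offer{ok,data,more}  (select→offer)
                    case ok:
                      dual(end) = end
                    case data:
                      dual(X) = X
                    case more:
                      dual(end) = end
                case ok:
                  select{more,done} → offer{more,done}  (select→offer)
                    case more:
                      dual(X) = X
                    case done:
                      dual(X) = X
            case ok:
              select{err,retry,ack} → offer{err,retry,ack}  (select→offer)
                case err:
                  offer{data,retry,more} → select{data,retry,more}  (offer→select)
                    case data:
                      dual(X) = X
                    case retry:
                      dual(X) = X
                    case more:
                      dual(end) = end
                case retry:
                  send[Bool] → recv[Bool]
                    dual(X) = X
                case ack:
                  send[Unit] → recv[Unit]
                    dual(X) = X

send[Bool].send[Bool].μX.recv[Bool].recv[Unit].offer{stop: offer{err: recv[Int].X, stop: offer{ok: end, data: X, more: end}, ok: offer{more: X, done: X}}, ok: offer{err: select{data: X, retry: X, more: end}, retry: recv[Bool].X, ack: recv[Unit].X}}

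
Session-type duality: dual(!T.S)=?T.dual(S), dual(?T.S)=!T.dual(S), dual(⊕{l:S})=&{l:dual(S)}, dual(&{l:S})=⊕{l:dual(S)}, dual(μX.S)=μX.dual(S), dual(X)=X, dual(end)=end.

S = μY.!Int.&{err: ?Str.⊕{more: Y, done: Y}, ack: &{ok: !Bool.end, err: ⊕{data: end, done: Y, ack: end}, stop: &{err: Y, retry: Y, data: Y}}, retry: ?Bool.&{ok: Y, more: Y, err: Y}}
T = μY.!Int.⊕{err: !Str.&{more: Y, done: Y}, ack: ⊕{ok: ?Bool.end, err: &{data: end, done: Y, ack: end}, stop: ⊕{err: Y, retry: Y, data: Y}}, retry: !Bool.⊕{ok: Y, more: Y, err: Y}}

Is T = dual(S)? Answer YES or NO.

μY ‖ μY  ✓ (binder kept)
  !Int ‖ !Int  ✗ same direction on both sides — not dual

NO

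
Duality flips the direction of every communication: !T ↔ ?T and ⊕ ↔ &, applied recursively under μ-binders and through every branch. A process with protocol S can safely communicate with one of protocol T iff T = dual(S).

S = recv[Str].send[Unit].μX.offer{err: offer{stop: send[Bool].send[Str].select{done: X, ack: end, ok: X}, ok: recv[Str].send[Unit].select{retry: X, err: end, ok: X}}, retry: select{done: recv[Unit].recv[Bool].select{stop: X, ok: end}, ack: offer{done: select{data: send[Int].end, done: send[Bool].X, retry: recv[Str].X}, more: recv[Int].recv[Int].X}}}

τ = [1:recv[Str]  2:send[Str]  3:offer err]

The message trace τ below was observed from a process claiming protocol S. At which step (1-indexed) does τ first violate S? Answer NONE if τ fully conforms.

2

[1] recv[Str]  match  residual = send[Unit].μX.…
[2] got send[Str], protocol expects send[Unit]  ✗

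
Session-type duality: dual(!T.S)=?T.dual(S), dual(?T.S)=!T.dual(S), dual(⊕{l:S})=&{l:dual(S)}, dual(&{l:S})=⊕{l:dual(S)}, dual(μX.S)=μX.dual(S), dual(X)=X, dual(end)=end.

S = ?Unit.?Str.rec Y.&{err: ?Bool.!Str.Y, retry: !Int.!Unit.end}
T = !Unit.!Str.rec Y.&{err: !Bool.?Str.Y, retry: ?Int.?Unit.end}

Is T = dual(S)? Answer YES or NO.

NO

?Unit | !Unit  ok
  ?Str | !Str  ok
    rec Y | rec Y  ok (binder kept)
      &{err,retry} | &{err,retry}  ✗ choice polarity not flipped — not dual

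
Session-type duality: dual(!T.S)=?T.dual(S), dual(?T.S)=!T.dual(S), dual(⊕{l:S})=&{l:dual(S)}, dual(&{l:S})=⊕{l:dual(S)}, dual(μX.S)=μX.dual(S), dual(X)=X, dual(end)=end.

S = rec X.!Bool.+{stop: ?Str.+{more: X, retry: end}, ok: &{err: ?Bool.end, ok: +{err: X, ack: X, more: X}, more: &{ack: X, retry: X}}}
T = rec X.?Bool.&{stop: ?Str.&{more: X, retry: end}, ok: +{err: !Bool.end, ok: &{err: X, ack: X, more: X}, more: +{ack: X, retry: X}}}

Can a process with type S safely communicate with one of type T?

rec X vs rec X  ok (binder kept)
  !Bool vs ?Bool  ok
    +{stop,ok} vs &{stop,ok}  ok labels match
      • stop:
        ?Str vs ?Str  ✗ same direction on both sides — not dual

NO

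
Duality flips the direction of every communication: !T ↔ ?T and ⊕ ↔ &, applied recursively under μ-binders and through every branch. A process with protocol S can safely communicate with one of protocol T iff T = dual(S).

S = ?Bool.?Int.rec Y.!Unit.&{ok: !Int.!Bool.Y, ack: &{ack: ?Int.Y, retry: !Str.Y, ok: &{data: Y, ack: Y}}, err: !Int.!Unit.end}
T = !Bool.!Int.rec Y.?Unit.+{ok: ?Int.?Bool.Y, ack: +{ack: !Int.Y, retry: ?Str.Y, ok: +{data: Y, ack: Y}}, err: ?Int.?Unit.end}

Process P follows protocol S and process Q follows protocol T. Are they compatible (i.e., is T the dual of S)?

YES

?Bool vs !Bool  ok
  ?Int vs !Int  ok
    rec Y vs rec Y  ok (rec unchanged)
      !Unit vs ?Unit  ok
        &{ok,ack,err} vs +{ok,ack,err}  ok same labels
          • ok:
            !Int vs ?Int  ok
              !Bool vs ?Bool  ok
                Y vs Y  ok
          • ack:
            &{ack,retry,ok} vs +{ack,retry,ok}  ok same labels
              • ack:
                ?Int vs !Int  ok
                  Y vs Y  ok
              • retry:
                !Str vs ?Str  ok
                  Y vs Y  ok
              • ok:
                &{data,ack} vs +{data,ack}  ok same labels
                  • data:
                    Y vs Y  ok
                  • ack:
                    Y vs Y  ok
          • err:
            !Int vs ?Int  ok
              !Unit vs ?Unit  ok
                end vs end  ok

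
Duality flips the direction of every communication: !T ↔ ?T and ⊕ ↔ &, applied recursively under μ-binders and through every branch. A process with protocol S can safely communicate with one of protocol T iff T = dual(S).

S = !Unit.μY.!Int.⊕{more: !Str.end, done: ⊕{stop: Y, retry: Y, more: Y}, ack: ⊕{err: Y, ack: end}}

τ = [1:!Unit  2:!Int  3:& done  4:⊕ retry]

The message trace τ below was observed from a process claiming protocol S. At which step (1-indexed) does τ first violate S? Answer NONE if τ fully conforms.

[1] !Unit  ok  cont: μY.…
[2] !Int  ok  cont: ⊕{more: !Str.end, done: ⊕{stop: μY.…, retry: μY.…, more: μY.…}, ack: ⊕{err: μY.…, ack: end}}
[3] got & done, protocol expects ⊕ more or ⊕ done or ⊕ ack  ✗

3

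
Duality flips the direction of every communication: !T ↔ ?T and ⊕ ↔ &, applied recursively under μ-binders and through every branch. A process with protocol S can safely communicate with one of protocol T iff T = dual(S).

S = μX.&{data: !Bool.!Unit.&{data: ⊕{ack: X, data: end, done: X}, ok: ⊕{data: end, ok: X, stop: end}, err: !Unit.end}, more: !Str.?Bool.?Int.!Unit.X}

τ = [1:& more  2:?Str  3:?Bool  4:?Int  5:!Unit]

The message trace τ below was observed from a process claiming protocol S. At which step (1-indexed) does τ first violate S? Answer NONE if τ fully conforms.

2

[1] & more  ✓  state: !Str.?Bool.?Int.!Unit.μX.…
[2] got ?Str, protocol expects !Str  ✗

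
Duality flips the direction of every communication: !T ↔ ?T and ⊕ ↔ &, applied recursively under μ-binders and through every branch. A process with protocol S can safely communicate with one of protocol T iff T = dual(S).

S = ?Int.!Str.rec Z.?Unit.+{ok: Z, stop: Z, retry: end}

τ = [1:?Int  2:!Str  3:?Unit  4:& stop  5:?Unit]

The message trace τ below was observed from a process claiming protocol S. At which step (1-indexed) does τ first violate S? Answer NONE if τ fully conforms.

4

[1] ?Int  ok  cont: !Str.rec Z.…
[2] !Str  ok  cont: rec Z.…
[3] ?Unit  ok  cont: +{ok: rec Z.…, stop: rec Z.…, retry: end}
[4] got & stop, protocol expects + ok or + stop or + retry  ✗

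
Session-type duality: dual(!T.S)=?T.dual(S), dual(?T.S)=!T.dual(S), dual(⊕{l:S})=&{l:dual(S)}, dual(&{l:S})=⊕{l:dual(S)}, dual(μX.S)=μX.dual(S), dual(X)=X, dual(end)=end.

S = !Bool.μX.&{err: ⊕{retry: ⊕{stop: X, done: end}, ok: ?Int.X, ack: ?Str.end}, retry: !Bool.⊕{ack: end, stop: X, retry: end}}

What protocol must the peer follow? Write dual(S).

!Bool → ?Bool
  μX → μX  (μ self-dual)
    &{err,retry} → ⊕{err,retry}  (offer→select)
      • err:
        ⊕{retry,ok,ack} → &{retry,ok,ack}  (select→offer)
          • retry:
            ⊕{stop,done} → &{stop,done}  (select→offer)
              • stop:
                dual(X) = X
              • done:
                dual(end) = end
          • ok:
            ?Int → !Int
              dual(X) = X
          • ack:
            ?Str → !Str
              dual(end) = end
      • retry:
        !Bool → ?Bool
          ⊕{ack,stop,retry} → &{ack,stop,retry}  (select→offer)
            • ack:
              dual(end) = end
            • stop:
              dual(X) = X
            • retry:
              dual(end) = end

?Bool.μX.⊕{err: &{retry: &{stop: X, done: end}, ok: !Int.X, ack: !Str.end}, retry: ?Bool.&{ack: end, stop: X, retry: end}}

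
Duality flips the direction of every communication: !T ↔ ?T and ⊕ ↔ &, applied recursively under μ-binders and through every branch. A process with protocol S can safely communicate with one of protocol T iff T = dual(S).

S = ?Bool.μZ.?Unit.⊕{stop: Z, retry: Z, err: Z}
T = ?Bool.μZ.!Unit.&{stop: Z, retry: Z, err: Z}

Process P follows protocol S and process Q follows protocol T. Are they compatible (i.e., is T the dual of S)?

?Bool ‖ ?Bool  ✗ same direction on both sides — not dual

NO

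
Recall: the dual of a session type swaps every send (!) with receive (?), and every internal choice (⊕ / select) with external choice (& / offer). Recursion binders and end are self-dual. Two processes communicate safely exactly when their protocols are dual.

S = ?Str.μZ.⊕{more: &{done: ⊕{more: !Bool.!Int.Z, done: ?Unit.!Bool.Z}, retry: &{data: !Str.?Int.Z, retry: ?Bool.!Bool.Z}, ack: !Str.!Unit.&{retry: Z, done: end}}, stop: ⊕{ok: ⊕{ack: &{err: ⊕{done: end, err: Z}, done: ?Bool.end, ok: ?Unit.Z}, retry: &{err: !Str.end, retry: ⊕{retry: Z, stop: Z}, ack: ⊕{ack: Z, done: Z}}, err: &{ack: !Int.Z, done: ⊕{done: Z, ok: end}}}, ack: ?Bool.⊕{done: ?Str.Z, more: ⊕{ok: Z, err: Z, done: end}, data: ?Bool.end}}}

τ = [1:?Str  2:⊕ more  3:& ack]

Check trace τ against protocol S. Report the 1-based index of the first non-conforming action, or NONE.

[1] ?Str  ok  cont: μZ.…
[2] ⊕ more  ok  cont: &{done: ⊕{more: !Bool.!Int.μZ.…, done: ?Unit.!Bool.μZ.…}, retry: &{data: !Str.?Int.μZ.…, retry: ?Bool.!Bool.μZ.…}, ack: !Str.!Unit.&{retry: μZ.…, done: end}}
[3] & ack  ok  cont: !Str.!Unit.&{retry: μZ.…, done: end}
τ conforms to S (length 3)

NONE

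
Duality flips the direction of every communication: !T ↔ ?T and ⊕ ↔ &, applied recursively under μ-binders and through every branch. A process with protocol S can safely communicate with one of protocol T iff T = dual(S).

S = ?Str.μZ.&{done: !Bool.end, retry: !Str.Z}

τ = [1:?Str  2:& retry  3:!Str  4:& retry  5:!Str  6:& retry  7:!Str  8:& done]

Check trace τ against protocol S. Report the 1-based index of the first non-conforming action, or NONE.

NONE

step 1: ?Str  ✓  cont: μZ.…
step 2: & retry  ✓  cont: !Str.μZ.…
step 3: !Str  ✓  cont: μZ.…
step 4: & retry  ✓  cont: !Str.μZ.…
step 5: !Str  ✓  cont: μZ.…
step 6: & retry  ✓  cont: !Str.μZ.…
step 7: !Str  ✓  cont: μZ.…
step 8: & done  ✓  cont: !Bool.end
τ conforms to S (length 8)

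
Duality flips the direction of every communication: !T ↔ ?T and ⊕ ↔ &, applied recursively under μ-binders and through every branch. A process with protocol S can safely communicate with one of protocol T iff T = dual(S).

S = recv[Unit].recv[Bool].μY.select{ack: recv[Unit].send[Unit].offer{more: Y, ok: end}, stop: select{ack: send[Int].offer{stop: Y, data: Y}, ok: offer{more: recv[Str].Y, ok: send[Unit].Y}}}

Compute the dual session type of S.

send[Unit].send[Bool].μY.offer{ack: send[Unit].recv[Unit].select{more: Y, ok: end}, stop: offer{ack: recv[Int].select{stop: Y, data: Y}, ok: select{more: send[Str].Y, ok: recv[Unit].Y}}}

recv[Unit] ↦ send[Unit]
  recv[Bool] ↦ send[Bool]
    μY ↦ μY  (rec unchanged)
      select{ack,stop} ↦ offer{ack,stop}  (⊕→&)
        case ack:
          recv[Unit] ↦ send[Unit]
            send[Unit] ↦ recv[Unit]
              offer{more,ok} ↦ select{more,ok}  (offer→select)
                case more:
                  dual(Y) = Y
                case ok:
                  dual(end) = end
        case stop:
          select{ack,ok} ↦ offer{ack,ok}  (⊕→&)
            case ack:
              send[Int] ↦ recv[Int]
                offer{stop,data} ↦ select{stop,data}  (offer→select)
                  case stop:
                    dual(Y) = Y
                  case data:
                    dual(Y) = Y
            case ok:
              offer{more,ok} ↦ select{more,ok}  (offer→select)
                case more:
                  recv[Str] ↦ send[Str]
                    dual(Y) = Y
                case ok:
                  send[Unit] ↦ recv[Unit]
                    dual(Y) = Y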